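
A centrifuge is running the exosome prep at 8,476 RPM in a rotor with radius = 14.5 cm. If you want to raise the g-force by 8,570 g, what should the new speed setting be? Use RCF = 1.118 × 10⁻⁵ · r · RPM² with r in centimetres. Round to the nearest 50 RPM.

11150 RPM

Current RCF = 1.118 × 10⁻⁵ × 14.5 × (8476)² = 1.118 × 10⁻⁵ × 14.5 × 71,842,576 ≈ 11,646.4 × g
Target RCF = 11,646.4 + 8,570 = 20,216.4 × g
N² = 20,216.4 / (16.211 × 10⁻⁵) = 124,707,914
N ≈ √124,707,914 ≈ 11,167.3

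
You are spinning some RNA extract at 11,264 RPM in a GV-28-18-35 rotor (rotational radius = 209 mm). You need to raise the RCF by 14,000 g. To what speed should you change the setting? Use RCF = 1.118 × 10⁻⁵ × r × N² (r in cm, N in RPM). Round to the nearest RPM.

N₂ ≈ 13667 RPM

r = 209 mm = 20.9 cm
Current RCF = 1.118 × 10⁻⁵ × 20.9 × (11264)² = 1.118 × 10⁻⁵ × 20.9 × 126,877,696 ≈ 29,646.5 × g
Target RCF = 29,646.5 + 14,000 = 43,646.5 × g
N² = 43,646.5 / (23.3662 × 10⁻⁵) = 186,793,317
N ≈ √186,793,317 ≈ 13,667.2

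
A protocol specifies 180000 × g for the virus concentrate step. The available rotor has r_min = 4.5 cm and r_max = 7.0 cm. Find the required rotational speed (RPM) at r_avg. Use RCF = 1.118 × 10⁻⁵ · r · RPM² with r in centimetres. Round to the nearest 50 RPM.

r_avg = (4.5 + 7.0) / 2 = 5.75 cm
180,000 = 1.118 × 10⁻⁵ × 5.75 × N²
N² = 180,000 / (6.4285 × 10⁻⁵) = 2,800,031,111
N ≈ √2,800,031,111 ≈ 52,915.3

≈ 52900 RPM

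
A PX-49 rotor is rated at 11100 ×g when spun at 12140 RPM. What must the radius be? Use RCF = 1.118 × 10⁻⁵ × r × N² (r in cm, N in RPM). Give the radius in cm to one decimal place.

6.7 cm

RCF = 1.118 × 10⁻⁵ × r × N²
11100 = 1.118 × 10⁻⁵ × r × (12140)²
r = 11100 / (1.118 × 10⁻⁵ × 147,379,600) = 11100 / 1647.704 ≈ 6.737 cm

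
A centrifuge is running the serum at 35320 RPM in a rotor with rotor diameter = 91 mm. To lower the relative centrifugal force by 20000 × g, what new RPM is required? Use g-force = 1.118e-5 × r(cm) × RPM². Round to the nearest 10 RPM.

29230 RPM

r = 91 mm / 2 = 45.5 mm = 4.55 cm
Current RCF = 1.118 × 10⁻⁵ × 4.55 × (35320)² = 1.118 × 10⁻⁵ × 4.55 × 1,247,502,400 ≈ 63,459.2 × g
Target RCF = 63,459.2 − 20,000 = 43,459.2 × g
N² = 43,459.2 / (5.0869 × 10⁻⁵) = 854,335,646
N ≈ √854,335,646 ≈ 29,229.0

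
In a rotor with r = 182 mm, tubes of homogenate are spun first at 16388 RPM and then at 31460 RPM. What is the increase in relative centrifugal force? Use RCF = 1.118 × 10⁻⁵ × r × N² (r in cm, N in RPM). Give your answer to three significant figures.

r = 182 mm = 18.2 cm
RCF₁ = 1.118 × 10⁻⁵ × 18.2 × (16388)² = 1.118 × 10⁻⁵ × 18.2 × 268,566,544 ≈ 54,646.8 × g
RCF₂ = 1.118 × 10⁻⁵ × 18.2 × (31460)² = 1.118 × 10⁻⁵ × 18.2 × 989,731,600 ≈ 201,386.6 × g
Increase = 201,386.6 − 54,646.8 = 146,739.8

147000 g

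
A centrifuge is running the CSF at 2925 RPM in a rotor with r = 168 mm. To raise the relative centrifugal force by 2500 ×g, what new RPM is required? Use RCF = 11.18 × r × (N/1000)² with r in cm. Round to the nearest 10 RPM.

4680 RPM

r = 168 mm = 16.8 cm
Current RCF = 11.18 × 16.8 × (2.925)² = 11.18 × 16.8 × 8.555625 ≈ 1,607 × g
Target RCF = 1,607 + 2,500 = 4,107 × g
(N/1000)² = 4,107 / 187.824 = 21.86622
N = 1000 × √21.86622 ≈ 4,676.1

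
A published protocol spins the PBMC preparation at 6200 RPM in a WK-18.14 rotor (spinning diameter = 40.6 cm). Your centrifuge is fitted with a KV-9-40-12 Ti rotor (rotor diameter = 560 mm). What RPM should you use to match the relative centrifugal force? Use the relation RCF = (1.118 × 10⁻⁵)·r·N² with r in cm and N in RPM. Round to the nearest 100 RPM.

Original rotor: r = 40.6 / 2 = 20.3 cm
RCF = 1.118 × 10⁻⁵ × r × N²
RCF_original = 1.118 × 10⁻⁵ × 20.3 × (6200)² = 1.118 × 10⁻⁵ × 20.3 × 38,440,000 ≈ 8,724.1 × g
Your rotor: r = 560 mm / 2 = 280 mm = 28 cm
8,724.1 = 1.118 × 10⁻⁵ × 28 × N²
N² = 8,724.1 / (31.304 × 10⁻⁵) = 27,868,962
N ≈ √27,868,962 ≈ 5,279.1

≈ 5300 RPM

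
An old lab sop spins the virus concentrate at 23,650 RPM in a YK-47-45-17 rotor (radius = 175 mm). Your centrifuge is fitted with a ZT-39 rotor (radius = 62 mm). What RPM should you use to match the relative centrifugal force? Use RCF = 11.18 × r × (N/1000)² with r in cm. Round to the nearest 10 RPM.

Original rotor: r = 175 mm = 17.5 cm
RCF_original = 11.18 × 17.5 × (23.65)² = 11.18 × 17.5 × 559.3225 ≈ 109,431.4 × g
Your rotor: r = 62 mm = 6.2 cm
109,431.4 = 11.18 × 6.2 × (N/1000)²
(N/1000)² = 109,431.4 / 69.316 = 1578.732
N = 1000 × √1578.732 ≈ 39,733.3

≈ 39730 RPM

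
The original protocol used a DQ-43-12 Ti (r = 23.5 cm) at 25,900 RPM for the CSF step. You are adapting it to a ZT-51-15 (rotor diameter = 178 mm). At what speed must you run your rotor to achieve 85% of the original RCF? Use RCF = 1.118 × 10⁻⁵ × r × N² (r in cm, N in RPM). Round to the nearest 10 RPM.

RCF_original = 1.118 × 10⁻⁵ × 23.5 × (25900)² = 1.118 × 10⁻⁵ × 23.5 × 670,810,000 ≈ 176,241.9 × g
Target RCF = 0.85 × 176,241.9 ≈ 149,805.6 × g
Your rotor: r = 178 mm / 2 = 89 mm = 8.9 cm
149,805.6 = 1.118 × 10⁻⁵ × 8.9 × N²
N² = 149,805.6 / (9.9502 × 10⁻⁵) = 1,505,553,657
N ≈ √1,505,553,657 ≈ 38,801.5

38800 RPM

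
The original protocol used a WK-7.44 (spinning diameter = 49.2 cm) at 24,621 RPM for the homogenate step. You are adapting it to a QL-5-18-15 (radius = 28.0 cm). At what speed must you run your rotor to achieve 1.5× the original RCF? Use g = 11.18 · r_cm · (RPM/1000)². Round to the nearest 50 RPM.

28250 RPM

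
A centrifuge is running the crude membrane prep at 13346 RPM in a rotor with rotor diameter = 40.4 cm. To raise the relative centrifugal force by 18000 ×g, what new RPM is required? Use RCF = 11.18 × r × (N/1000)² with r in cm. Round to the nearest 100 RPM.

r = 40.4 / 2 = 20.2 cm
Current RCF = 11.18 × 20.2 × (13.346)² = 11.18 × 20.2 × 178.115716 ≈ 40,224.9 × g
Target RCF = 40,224.9 + 18,000 = 58,224.9 × g
(N/1000)² = 58,224.9 / 225.836 = 257.8194
N = 1000 × √257.8194 ≈ 16,056.8

N₂ ≈ 16100 RPM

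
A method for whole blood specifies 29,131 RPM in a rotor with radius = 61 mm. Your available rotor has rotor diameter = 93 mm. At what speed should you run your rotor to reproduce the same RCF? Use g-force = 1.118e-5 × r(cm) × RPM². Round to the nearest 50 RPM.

33350 RPM

Original rotor: r = 61 mm = 6.1 cm
RCF_original = 1.118 × 10⁻⁵ × 6.1 × (29131)² = 1.118 × 10⁻⁵ × 6.1 × 848,615,161 ≈ 57,873.9 × g
Your rotor: r = 93 mm / 2 = 46.5 mm = 4.65 cm
57,873.9 = 1.118 × 10⁻⁵ × 4.65 × N²
N² = 57,873.9 / (5.1987 × 10⁻⁵) = 1,113,237,925
N ≈ √1,113,237,925 ≈ 33,365.2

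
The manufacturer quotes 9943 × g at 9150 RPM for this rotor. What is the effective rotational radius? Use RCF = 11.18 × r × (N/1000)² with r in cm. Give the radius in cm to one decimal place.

≈ 10.6 cm

RCF = 11.18 × r × (N/1000)²
9943 = 11.18 × r × (9.15)²
r = 9943 / (11.18 × 83.7225) = 9943 / 936.0176 ≈ 10.623 cm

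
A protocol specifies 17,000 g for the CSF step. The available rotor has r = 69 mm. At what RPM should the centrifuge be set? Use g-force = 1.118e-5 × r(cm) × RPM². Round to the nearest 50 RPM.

r = 69 mm = 6.9 cm
RCF = 1.118 × 10⁻⁵ × r × N²
17,000 = 1.118 × 10⁻⁵ × 6.9 × N²
N² = 17,000 / (7.7142 × 10⁻⁵) = 220,372,819
N ≈ √220,372,819 ≈ 14,845.0

N ≈ 14850 RPM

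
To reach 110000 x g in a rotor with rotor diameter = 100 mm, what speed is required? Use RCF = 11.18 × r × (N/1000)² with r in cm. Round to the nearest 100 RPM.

r = 100 mm / 2 = 50 mm = 5 cm
110,000 = 11.18 × 5 × (N/1000)²
(N/1000)² = 110,000 / 55.9 = 1967.8
N = 1000 × √1967.8 ≈ 44,359.9

≈ 44400 RPM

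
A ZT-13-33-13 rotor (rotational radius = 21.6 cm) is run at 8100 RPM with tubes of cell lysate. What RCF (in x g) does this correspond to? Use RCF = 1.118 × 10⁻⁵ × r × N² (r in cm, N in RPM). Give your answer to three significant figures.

RCF ≈ 15800 x g

RCF = 1.118 × 10⁻⁵ × 21.6 × (8100)² = 1.118 × 10⁻⁵ × 21.6 × 65,610,000 ≈ 15,844 × g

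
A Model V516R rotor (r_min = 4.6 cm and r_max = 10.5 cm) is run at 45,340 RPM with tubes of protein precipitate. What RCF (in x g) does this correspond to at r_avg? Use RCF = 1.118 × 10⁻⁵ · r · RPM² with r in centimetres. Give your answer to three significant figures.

174000 x g

r_avg = (4.6 + 10.5) / 2 = 7.55 cm
RCF = 1.118 × 10⁻⁵ × 7.55 × (45340)² = 1.118 × 10⁻⁵ × 7.55 × 2,055,715,600 ≈ 173,520.9 × g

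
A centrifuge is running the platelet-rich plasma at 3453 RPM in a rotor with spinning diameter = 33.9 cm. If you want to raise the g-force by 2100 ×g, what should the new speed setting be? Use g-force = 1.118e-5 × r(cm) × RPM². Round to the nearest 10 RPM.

r = 33.9 / 2 = 16.95 cm
Current RCF = 1.118 × 10⁻⁵ × 16.95 × (3453)² = 1.118 × 10⁻⁵ × 16.95 × 11,923,209 ≈ 2,259.5 × g
Target RCF = 2,259.5 + 2,100 = 4,359.5 × g
N² = 4,359.5 / (18.9501 × 10⁻⁵) = 23,005,156
N ≈ √23,005,156 ≈ 4,796.4

4800 RPM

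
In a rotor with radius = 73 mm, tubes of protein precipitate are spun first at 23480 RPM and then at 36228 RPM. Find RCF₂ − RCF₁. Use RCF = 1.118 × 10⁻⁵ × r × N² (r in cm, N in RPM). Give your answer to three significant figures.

r = 73 mm = 7.3 cm
RCF₁ = 1.118 × 10⁻⁵ × 7.3 × (23480)² = 1.118 × 10⁻⁵ × 7.3 × 551,310,400 ≈ 44,994.6 × g
RCF₂ = 1.118 × 10⁻⁵ × 7.3 × (36228)² = 1.118 × 10⁻⁵ × 7.3 × 1,312,467,984 ≈ 107,115.8 × g
Increase = 107,115.8 − 44,994.6 = 62,121.2

≈ 62100 × g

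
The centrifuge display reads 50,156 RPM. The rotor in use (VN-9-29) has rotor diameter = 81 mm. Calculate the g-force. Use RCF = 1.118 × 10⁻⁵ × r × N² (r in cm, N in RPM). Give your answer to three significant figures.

r = 81 mm / 2 = 40.5 mm = 4.05 cm
RCF = 1.118 × 10⁻⁵ × 4.05 × (50156)² = 1.118 × 10⁻⁵ × 4.05 × 2,515,624,336 ≈ 113,905 × g

≈ 114000 × g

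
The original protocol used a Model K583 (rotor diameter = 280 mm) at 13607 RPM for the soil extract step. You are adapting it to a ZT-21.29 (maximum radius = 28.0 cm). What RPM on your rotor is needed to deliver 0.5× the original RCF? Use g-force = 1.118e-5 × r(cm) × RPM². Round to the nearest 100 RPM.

Original rotor: r = 280 mm / 2 = 140 mm = 14 cm
RCF_original = 1.118 × 10⁻⁵ × 14 × (13607)² = 1.118 × 10⁻⁵ × 14 × 185,150,449 ≈ 28,979.7 × g
Target RCF = 0.5 × 28,979.7 ≈ 14,489.9 × g
14,489.9 = 1.118 × 10⁻⁵ × 28 × N²
N² = 14,489.9 / (31.304 × 10⁻⁵) = 46,287,695
N ≈ √46,287,695 ≈ 6,803.5

6800 RPM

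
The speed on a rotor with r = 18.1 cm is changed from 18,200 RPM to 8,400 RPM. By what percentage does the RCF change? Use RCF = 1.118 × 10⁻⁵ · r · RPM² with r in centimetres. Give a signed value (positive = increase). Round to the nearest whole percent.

RCF ∝ N², so the ratio is (8400/18200)² = (0.461538)² = 0.2130.
Change = 0.2130 − 1 = -0.7870 → -78.7%.

-79%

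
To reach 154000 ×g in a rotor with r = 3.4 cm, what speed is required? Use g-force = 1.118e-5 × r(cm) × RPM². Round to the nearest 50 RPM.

N ≈ 63650 RPM

RCF = 1.118 × 10⁻⁵ × r × N²
154,000 = 1.118 × 10⁻⁵ × 3.4 × N²
N² = 154,000 / (3.8012 × 10⁻⁵) = 4,051,352,205
N ≈ √4,051,352,205 ≈ 63,650.2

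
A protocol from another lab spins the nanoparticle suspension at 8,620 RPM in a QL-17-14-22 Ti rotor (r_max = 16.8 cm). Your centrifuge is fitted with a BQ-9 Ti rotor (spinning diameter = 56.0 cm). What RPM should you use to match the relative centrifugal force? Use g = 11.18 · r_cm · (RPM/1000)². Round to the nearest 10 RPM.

≈ 6680 RPM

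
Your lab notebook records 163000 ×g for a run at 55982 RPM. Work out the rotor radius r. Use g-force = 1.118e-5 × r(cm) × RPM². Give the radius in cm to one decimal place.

RCF = 1.118 × 10⁻⁵ × r × N²
163000 = 1.118 × 10⁻⁵ × r × (55982)²
r = 163000 / (1.118 × 10⁻⁵ × 3,133,984,324) = 163000 / 35037.94 ≈ 4.652 cm

r ≈ 4.7 cm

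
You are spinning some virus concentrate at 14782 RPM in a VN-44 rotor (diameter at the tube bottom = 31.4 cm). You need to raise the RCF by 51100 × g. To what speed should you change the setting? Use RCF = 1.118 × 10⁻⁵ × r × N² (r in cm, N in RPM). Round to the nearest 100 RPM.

≈ 22600 RPM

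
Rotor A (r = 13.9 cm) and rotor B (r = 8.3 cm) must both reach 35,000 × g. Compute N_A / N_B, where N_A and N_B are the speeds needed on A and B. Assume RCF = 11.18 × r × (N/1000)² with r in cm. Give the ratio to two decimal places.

0.77

At fixed RCF, N ∝ 1/√r, so N_A/N_B = √(r_B/r_A) = √(8.3/13.9) = √0.597122 = 0.7727.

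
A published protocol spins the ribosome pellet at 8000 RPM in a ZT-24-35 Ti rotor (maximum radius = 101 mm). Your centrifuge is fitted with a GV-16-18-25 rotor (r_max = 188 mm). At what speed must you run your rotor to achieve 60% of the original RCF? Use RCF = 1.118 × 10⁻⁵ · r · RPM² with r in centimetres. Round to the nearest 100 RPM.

Original rotor: r = 101 mm = 10.1 cm
RCF_original = 1.118 × 10⁻⁵ × 10.1 × (8000)² = 1.118 × 10⁻⁵ × 10.1 × 64,000,000 ≈ 7,226.8 × g
Target RCF = 0.6 × 7,226.8 ≈ 4,336.1 × g
Your rotor: r = 188 mm = 18.8 cm
4,336.1 = 1.118 × 10⁻⁵ × 18.8 × N²
N² = 4,336.1 / (21.0184 × 10⁻⁵) = 20,630,019
N ≈ √20,630,019 ≈ 4,542.0

≈ 4500 RPM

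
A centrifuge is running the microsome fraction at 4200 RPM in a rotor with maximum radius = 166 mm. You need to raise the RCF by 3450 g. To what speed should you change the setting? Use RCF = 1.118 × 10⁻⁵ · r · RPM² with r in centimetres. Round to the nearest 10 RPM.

≈ 6020 RPM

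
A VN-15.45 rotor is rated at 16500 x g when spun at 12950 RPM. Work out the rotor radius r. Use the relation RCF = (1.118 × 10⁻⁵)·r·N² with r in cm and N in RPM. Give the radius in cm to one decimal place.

16500 = 1.118 × 10⁻⁵ × r × (12950)²
r = 16500 / (1.118 × 10⁻⁵ × 167,702,500) = 16500 / 1874.914 ≈ 8.800 cm

≈ 8.8 cm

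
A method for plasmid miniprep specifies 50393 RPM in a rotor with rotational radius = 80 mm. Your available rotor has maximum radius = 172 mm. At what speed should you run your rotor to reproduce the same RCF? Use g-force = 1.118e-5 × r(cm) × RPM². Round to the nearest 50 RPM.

34350 RPM

Original rotor: r = 80 mm = 8.0 cm
RCF_original = 1.118 × 10⁻⁵ × 8 × (50393)² = 1.118 × 10⁻⁵ × 8 × 2,539,454,449 ≈ 227,128.8 × g
Your rotor: r = 172 mm = 17.2 cm
227,128.8 = 1.118 × 10⁻⁵ × 17.2 × N²
N² = 227,128.8 / (19.2296 × 10⁻⁵) = 1,181,141,573
N ≈ √1,181,141,573 ≈ 34,367.7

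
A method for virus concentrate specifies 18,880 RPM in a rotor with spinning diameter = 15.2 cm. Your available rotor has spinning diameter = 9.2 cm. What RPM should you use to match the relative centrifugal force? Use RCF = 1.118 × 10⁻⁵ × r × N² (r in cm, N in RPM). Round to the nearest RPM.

Original rotor: r = 15.2 / 2 = 7.6 cm
RCF = 1.118 × 10⁻⁵ × r × N²
RCF_original = 1.118 × 10⁻⁵ × 7.6 × (18880)² = 1.118 × 10⁻⁵ × 7.6 × 356,454,400 ≈ 30,287.2 × g
Your rotor: r = 9.2 / 2 = 4.6 cm
30,287.2 = 1.118 × 10⁻⁵ × 4.6 × N²
N² = 30,287.2 / (5.1428 × 10⁻⁵) = 588,924,321
N ≈ √588,924,321 ≈ 24,267.8

24268 RPM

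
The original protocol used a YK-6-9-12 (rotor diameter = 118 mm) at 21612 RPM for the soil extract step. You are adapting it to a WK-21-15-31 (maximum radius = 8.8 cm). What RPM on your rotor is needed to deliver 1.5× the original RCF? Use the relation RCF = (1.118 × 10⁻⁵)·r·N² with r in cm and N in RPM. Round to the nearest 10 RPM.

21670 RPM

Original rotor: r = 118 mm / 2 = 59 mm = 5.9 cm
RCF_original = 1.118 × 10⁻⁵ × 5.9 × (21612)² = 1.118 × 10⁻⁵ × 5.9 × 467,078,544 ≈ 30,809.4 × g
Target RCF = 1.5 × 30,809.4 ≈ 46,214.1 × g
46,214.1 = 1.118 × 10⁻⁵ × 8.8 × N²
N² = 46,214.1 / (9.8384 × 10⁻⁵) = 469,731,867
N ≈ √469,731,867 ≈ 21,673.3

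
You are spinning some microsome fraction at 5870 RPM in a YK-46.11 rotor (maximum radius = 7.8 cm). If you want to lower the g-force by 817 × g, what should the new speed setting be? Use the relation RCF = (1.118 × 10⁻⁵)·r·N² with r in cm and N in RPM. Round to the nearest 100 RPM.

Current RCF = 1.118 × 10⁻⁵ × 7.8 × (5870)² = 1.118 × 10⁻⁵ × 7.8 × 34,456,900 ≈ 3,004.8 × g
Target RCF = 3,004.8 − 817 = 2,187.8 × g
N² = 2,187.8 / (8.7204 × 10⁻⁵) = 25,088,299
N ≈ √25,088,299 ≈ 5,008.8

≈ 5000 RPM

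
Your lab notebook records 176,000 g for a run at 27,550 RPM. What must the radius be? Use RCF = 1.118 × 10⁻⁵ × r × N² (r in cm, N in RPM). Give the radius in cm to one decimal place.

20.7 cm

176000 = 1.118 × 10⁻⁵ × r × (27550)²
r = 176000 / (1.118 × 10⁻⁵ × 759,002,500) = 176000 / 8485.648 ≈ 20.741 cm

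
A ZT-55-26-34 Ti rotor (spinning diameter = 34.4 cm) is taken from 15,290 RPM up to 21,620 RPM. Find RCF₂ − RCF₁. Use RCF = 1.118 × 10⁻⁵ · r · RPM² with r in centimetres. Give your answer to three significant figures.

44900 x g

r = 34.4 / 2 = 17.2 cm
RCF₁ = 1.118 × 10⁻⁵ × 17.2 × (15290)² = 1.118 × 10⁻⁵ × 17.2 × 233,784,100 ≈ 44,955.7 × g
RCF₂ = 1.118 × 10⁻⁵ × 17.2 × (21620)² = 1.118 × 10⁻⁵ × 17.2 × 467,424,400 ≈ 89,883.8 × g
Increase = 89,883.8 − 44,955.7 = 44,928.1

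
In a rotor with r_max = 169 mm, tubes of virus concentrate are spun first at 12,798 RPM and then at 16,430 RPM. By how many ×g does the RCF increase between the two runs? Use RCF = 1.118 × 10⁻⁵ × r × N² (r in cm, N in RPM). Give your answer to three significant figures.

20100 ×g

r = 169 mm = 16.9 cm
RCF₁ = 1.118 × 10⁻⁵ × 16.9 × (12798)² = 1.118 × 10⁻⁵ × 16.9 × 163,788,804 ≈ 30,946.6 × g
RCF₂ = 1.118 × 10⁻⁵ × 16.9 × (16430)² = 1.118 × 10⁻⁵ × 16.9 × 269,944,900 ≈ 51,003.9 × g
Increase = 51,003.9 − 30,946.6 = 20,057.3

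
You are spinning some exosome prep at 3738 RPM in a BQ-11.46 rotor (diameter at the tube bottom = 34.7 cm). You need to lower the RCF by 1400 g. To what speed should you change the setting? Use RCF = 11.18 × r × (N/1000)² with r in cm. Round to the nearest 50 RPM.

r = 34.7 / 2 = 17.35 cm
Current RCF = 11.18 × 17.35 × (3.738)² = 11.18 × 17.35 × 13.972644 ≈ 2,710.3 × g
Target RCF = 2,710.3 − 1,400 = 1,310.3 × g
(N/1000)² = 1,310.3 / 193.973 = 6.755064
N = 1000 × √6.755064 ≈ 2,599.1

≈ 2600 RPM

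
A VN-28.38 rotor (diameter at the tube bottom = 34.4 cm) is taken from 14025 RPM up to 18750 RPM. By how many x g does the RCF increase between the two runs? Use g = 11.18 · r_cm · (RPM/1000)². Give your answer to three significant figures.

≈ 29800 x g

r = 34.4 / 2 = 17.2 cm
RCF₁ = 11.18 × 17.2 × (14.025)² = 11.18 × 17.2 × 196.700625 ≈ 37,824.7 × g
RCF₂ = 11.18 × 17.2 × (18.75)² = 11.18 × 17.2 × 351.5625 ≈ 67,604.1 × g
Increase = 67,604.1 − 37,824.7 = 29,779.4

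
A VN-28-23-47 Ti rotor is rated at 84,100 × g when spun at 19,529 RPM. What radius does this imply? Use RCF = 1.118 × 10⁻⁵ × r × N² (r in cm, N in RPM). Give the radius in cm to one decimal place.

≈ 19.7 cm

RCF = 1.118 × 10⁻⁵ × r × N²
84100 = 1.118 × 10⁻⁵ × r × (19529)²
r = 84100 / (1.118 × 10⁻⁵ × 381,381,841) = 84100 / 4263.849 ≈ 19.724 cm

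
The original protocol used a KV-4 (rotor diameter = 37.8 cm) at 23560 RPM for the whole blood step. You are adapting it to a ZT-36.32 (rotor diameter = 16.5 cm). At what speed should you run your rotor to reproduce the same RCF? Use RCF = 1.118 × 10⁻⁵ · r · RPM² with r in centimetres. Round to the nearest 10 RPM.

Original rotor: r = 37.8 / 2 = 18.9 cm
RCF = 1.118 × 10⁻⁵ × r × N²
RCF_original = 1.118 × 10⁻⁵ × 18.9 × (23560)² = 1.118 × 10⁻⁵ × 18.9 × 555,073,600 ≈ 117,288.2 × g
Your rotor: r = 16.5 / 2 = 8.25 cm
117,288.2 = 1.118 × 10⁻⁵ × 8.25 × N²
N² = 117,288.2 / (9.2235 × 10⁻⁵) = 1,271,623,570
N ≈ √1,271,623,570 ≈ 35,659.8

35660 RPM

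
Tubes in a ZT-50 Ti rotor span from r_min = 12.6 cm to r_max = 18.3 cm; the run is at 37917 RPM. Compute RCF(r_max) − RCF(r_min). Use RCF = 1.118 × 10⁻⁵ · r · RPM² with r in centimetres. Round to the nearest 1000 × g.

ΔRCF ≈ 92000 ×g

RCF_max = 1.118 × 10⁻⁵ × 18.3 × (37917)² = 1.118 × 10⁻⁵ × 18.3 × 1,437,698,889 ≈ 294,144.6 × g
RCF_min = 1.118 × 10⁻⁵ × 12.6 × (37917)² = 1.118 × 10⁻⁵ × 12.6 × 1,437,698,889 ≈ 202,525.8 × g
ΔRCF = 294,144.6 − 202,525.8 = 91,618.8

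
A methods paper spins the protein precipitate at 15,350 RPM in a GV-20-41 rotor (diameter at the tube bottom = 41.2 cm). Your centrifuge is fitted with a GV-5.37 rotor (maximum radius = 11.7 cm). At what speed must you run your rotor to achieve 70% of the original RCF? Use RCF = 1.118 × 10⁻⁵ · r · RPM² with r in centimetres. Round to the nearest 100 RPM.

≈ 17000 RPM

Original rotor: r = 41.2 / 2 = 20.6 cm
RCF_original = 1.118 × 10⁻⁵ × 20.6 × (15350)² = 1.118 × 10⁻⁵ × 20.6 × 235,622,500 ≈ 54,265.7 × g
Target RCF = 0.7 × 54,265.7 ≈ 37,986 × g
37,986 = 1.118 × 10⁻⁵ × 11.7 × N²
N² = 37,986 / (13.0806 × 10⁻⁵) = 290,399,523
N ≈ √290,399,523 ≈ 17,041.1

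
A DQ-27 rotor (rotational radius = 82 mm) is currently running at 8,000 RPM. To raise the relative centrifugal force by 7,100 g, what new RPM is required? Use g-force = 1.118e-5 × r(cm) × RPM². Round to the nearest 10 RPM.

11890 RPM

r = 82 mm = 8.2 cm
Current RCF = 1.118 × 10⁻⁵ × 8.2 × (8000)² = 1.118 × 10⁻⁵ × 8.2 × 64,000,000 ≈ 5,867.3 × g
Target RCF = 5,867.3 + 7,100 = 12,967.3 × g
N² = 12,967.3 / (9.1676 × 10⁻⁵) = 141,447,053
N ≈ √141,447,053 ≈ 11,893.2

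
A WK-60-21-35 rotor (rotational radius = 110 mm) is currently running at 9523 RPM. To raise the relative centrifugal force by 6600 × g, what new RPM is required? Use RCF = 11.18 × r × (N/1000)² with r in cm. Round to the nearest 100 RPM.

12000 RPM

r = 110 mm = 11.0 cm
Current RCF = 11.18 × 11 × (9.523)² = 11.18 × 11 × 90.687529 ≈ 11,152.8 × g
Target RCF = 11,152.8 + 6,600 = 17,752.8 × g
(N/1000)² = 17,752.8 / 122.98 = 144.3552
N = 1000 × √144.3552 ≈ 12,014.8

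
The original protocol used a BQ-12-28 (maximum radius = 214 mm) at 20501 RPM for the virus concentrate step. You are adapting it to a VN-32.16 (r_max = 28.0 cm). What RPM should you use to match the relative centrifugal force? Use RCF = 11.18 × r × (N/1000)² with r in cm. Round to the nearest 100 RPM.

17900 RPM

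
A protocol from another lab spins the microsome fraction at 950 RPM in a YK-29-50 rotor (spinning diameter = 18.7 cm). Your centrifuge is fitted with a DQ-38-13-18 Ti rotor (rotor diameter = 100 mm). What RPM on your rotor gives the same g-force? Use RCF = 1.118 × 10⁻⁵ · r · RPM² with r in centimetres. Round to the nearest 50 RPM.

1300 RPM

Original rotor: r = 18.7 / 2 = 9.35 cm
RCF = 1.118 × 10⁻⁵ × r × N²
RCF_original = 1.118 × 10⁻⁵ × 9.35 × (950)² = 1.118 × 10⁻⁵ × 9.35 × 902,500 ≈ 94.3 × g
Your rotor: r = 100 mm / 2 = 50 mm = 5 cm
94.3 = 1.118 × 10⁻⁵ × 5 × N²
N² = 94.3 / (5.59 × 10⁻⁵) = 1,686,941
N ≈ √1,686,941 ≈ 1,298.8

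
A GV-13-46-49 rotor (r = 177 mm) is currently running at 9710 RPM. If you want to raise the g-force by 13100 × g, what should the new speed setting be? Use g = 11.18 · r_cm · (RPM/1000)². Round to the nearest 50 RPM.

12650 RPM

r = 177 mm = 17.7 cm
Current RCF = 11.18 × 17.7 × (9.71)² = 11.18 × 17.7 × 94.2841 ≈ 18,657.5 × g
Target RCF = 18,657.5 + 13,100 = 31,757.5 × g
(N/1000)² = 31,757.5 / 197.886 = 160.4838
N = 1000 × √160.4838 ≈ 12,668.2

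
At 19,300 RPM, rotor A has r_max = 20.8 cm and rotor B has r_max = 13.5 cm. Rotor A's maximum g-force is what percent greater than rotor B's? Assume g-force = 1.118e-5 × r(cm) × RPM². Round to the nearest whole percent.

54%

At equal RPM, RCF scales linearly with r: ratio = 20.8 / 13.5 = 1.5407.
So rotor A delivers 54.1% more g-force.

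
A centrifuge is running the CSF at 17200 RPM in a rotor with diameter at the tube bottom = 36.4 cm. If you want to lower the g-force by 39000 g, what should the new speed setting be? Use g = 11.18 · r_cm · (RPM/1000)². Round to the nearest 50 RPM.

r = 36.4 / 2 = 18.2 cm
Current RCF = 11.18 × 18.2 × (17.2)² = 11.18 × 18.2 × 295.84 ≈ 60,196.3 × g
Target RCF = 60,196.3 − 39,000 = 21,196.3 × g
(N/1000)² = 21,196.3 / 203.476 = 104.171
N = 1000 × √104.171 ≈ 10,206.4

≈ 10200 RPM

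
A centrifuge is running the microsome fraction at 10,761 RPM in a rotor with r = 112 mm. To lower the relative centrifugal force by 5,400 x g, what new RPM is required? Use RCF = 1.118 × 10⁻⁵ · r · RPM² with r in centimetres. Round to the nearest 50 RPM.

N₂ ≈ 8500 RPM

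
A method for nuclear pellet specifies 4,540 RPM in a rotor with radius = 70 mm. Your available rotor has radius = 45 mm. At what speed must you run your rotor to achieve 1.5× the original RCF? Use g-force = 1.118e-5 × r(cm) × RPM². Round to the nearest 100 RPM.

Original rotor: r = 70 mm = 7.0 cm
RCF = 1.118 × 10⁻⁵ × r × N²
RCF_original = 1.118 × 10⁻⁵ × 7 × (4540)² = 1.118 × 10⁻⁵ × 7 × 20,611,600 ≈ 1,613.1 × g
Target RCF = 1.5 × 1,613.1 ≈ 2,419.6 × g
Your rotor: r = 45 mm = 4.5 cm
2,419.6 = 1.118 × 10⁻⁵ × 4.5 × N²
N² = 2,419.6 / (5.031 × 10⁻⁵) = 48,093,818
N ≈ √48,093,818 ≈ 6,935.0

≈ 6900 RPM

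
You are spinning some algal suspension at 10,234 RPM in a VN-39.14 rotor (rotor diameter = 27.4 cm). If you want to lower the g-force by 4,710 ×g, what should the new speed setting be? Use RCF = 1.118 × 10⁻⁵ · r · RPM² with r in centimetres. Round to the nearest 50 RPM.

r = 27.4 / 2 = 13.7 cm
Current RCF = 1.118 × 10⁻⁵ × 13.7 × (10234)² = 1.118 × 10⁻⁵ × 13.7 × 104,734,756 ≈ 16,041.8 × g
Target RCF = 16,041.8 − 4,710 = 11,331.8 × g
N² = 11,331.8 / (15.3166 × 10⁻⁵) = 73,983,782
N ≈ √73,983,782 ≈ 8,601.4

≈ 8600 RPM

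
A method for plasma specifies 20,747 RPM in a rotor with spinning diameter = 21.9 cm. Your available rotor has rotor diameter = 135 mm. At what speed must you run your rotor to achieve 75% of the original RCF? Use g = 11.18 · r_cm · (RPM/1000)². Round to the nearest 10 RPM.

Original rotor: r = 21.9 / 2 = 10.95 cm
RCF_original = 11.18 × 10.95 × (20.747)² = 11.18 × 10.95 × 430.438009 ≈ 52,694.7 × g
Target RCF = 0.75 × 52,694.7 ≈ 39,521 × g
Your rotor: r = 135 mm / 2 = 67.5 mm = 6.75 cm
39,521 = 11.18 × 6.75 × (N/1000)²
(N/1000)² = 39,521 / 75.465 = 523.6997
N = 1000 × √523.6997 ≈ 22,884.5

≈ 22880 RPM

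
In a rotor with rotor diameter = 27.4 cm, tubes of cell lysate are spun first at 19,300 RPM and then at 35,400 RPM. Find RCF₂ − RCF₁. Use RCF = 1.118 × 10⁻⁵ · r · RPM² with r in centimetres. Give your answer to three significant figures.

r = 27.4 / 2 = 13.7 cm
RCF₁ = 1.118 × 10⁻⁵ × 13.7 × (19300)² = 1.118 × 10⁻⁵ × 13.7 × 372,490,000 ≈ 57,052.8 × g
RCF₂ = 1.118 × 10⁻⁵ × 13.7 × (35400)² = 1.118 × 10⁻⁵ × 13.7 × 1,253,160,000 ≈ 191,941.5 × g
Increase = 191,941.5 − 57,052.8 = 134,888.7

≈ 135000 × g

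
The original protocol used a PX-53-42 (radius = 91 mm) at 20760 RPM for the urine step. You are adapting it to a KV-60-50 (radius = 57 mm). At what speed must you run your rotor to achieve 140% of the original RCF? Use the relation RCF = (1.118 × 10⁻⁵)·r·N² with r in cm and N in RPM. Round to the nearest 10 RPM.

31040 RPM

Original rotor: r = 91 mm = 9.1 cm
RCF_original = 1.118 × 10⁻⁵ × 9.1 × (20760)² = 1.118 × 10⁻⁵ × 9.1 × 430,977,600 ≈ 43,846.8 × g
Target RCF = 1.4 × 43,846.8 ≈ 61,385.5 × g
Your rotor: r = 57 mm = 5.7 cm
61,385.5 = 1.118 × 10⁻⁵ × 5.7 × N²
N² = 61,385.5 / (6.3726 × 10⁻⁵) = 963,272,448
N ≈ √963,272,448 ≈ 31,036.6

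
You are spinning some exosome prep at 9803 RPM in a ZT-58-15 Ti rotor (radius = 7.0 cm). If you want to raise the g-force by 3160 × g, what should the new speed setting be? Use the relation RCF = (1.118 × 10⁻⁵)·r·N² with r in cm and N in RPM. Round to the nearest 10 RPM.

11680 RPM

Current RCF = 1.118 × 10⁻⁵ × 7 × (9803)² = 1.118 × 10⁻⁵ × 7 × 96,098,809 ≈ 7,520.7 × g
Target RCF = 7,520.7 + 3,160 = 10,680.7 × g
N² = 10,680.7 / (7.826 × 10⁻⁵) = 136,477,128
N ≈ √136,477,128 ≈ 11,682.3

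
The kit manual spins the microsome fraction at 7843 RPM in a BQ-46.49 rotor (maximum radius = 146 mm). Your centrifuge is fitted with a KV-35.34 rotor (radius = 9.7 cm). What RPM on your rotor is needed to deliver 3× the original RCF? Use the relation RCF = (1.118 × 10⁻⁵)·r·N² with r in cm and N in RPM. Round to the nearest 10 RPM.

16670 RPM

Original rotor: r = 146 mm = 14.6 cm
RCF_original = 1.118 × 10⁻⁵ × 14.6 × (7843)² = 1.118 × 10⁻⁵ × 14.6 × 61,512,649 ≈ 10,040.6 × g
Target RCF = 3 × 10,040.6 ≈ 30,121.8 × g
30,121.8 = 1.118 × 10⁻⁵ × 9.7 × N²
N² = 30,121.8 / (10.8446 × 10⁻⁵) = 277,758,516
N ≈ √277,758,516 ≈ 16,666.1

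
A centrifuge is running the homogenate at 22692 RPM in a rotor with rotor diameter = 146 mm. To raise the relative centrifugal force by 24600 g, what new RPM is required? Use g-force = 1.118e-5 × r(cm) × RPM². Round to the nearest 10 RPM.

N₂ ≈ 28570 RPM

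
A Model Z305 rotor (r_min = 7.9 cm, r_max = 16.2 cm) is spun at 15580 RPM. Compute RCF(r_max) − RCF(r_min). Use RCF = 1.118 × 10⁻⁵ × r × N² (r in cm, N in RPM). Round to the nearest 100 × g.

≈ 22500 ×g

RCF_max = 1.118 × 10⁻⁵ × 16.2 × (15580)² = 1.118 × 10⁻⁵ × 16.2 × 242,736,400 ≈ 43,963.4 × g
RCF_min = 1.118 × 10⁻⁵ × 7.9 × (15580)² = 1.118 × 10⁻⁵ × 7.9 × 242,736,400 ≈ 21,439 × g
ΔRCF = 43,963.4 − 21,439 = 22,524.4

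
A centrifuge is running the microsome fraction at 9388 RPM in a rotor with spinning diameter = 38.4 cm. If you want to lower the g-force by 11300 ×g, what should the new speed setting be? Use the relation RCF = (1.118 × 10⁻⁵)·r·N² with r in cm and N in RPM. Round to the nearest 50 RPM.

r = 38.4 / 2 = 19.2 cm
Current RCF = 1.118 × 10⁻⁵ × 19.2 × (9388)² = 1.118 × 10⁻⁵ × 19.2 × 88,134,544 ≈ 18,918.6 × g
Target RCF = 18,918.6 − 11,300 = 7,618.6 × g
N² = 7,618.6 / (21.4656 × 10⁻⁵) = 35,492,136
N ≈ √35,492,136 ≈ 5,957.5

≈ 5950 RPM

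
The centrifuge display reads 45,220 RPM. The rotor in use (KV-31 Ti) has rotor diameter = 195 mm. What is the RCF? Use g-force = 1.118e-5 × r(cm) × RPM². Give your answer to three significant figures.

≈ 223000 ×g

r = 195 mm / 2 = 97.5 mm = 9.75 cm
RCF = 1.118 × 10⁻⁵ × r × N²
RCF = 1.118 × 10⁻⁵ × 9.75 × (45220)² = 1.118 × 10⁻⁵ × 9.75 × 2,044,848,400 ≈ 222,898.7 × g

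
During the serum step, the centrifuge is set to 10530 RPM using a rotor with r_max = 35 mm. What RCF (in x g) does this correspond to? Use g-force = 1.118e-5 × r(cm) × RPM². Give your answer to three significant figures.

r = 35 mm = 3.5 cm
RCF = 1.118 × 10⁻⁵ × 3.5 × (10530)² = 1.118 × 10⁻⁵ × 3.5 × 110,880,900 ≈ 4,338.8 × g

≈ 4340 x g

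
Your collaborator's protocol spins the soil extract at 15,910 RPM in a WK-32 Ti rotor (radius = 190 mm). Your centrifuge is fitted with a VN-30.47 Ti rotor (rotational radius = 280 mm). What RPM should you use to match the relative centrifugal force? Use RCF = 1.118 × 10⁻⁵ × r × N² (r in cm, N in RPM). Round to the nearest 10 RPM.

13110 RPM

Original rotor: r = 190 mm = 19.0 cm
RCF_original = 1.118 × 10⁻⁵ × 19 × (15910)² = 1.118 × 10⁻⁵ × 19 × 253,128,100 ≈ 53,769.5 × g
Your rotor: r = 280 mm = 28.0 cm
53,769.5 = 1.118 × 10⁻⁵ × 28 × N²
N² = 53,769.5 / (31.304 × 10⁻⁵) = 171,765,589
N ≈ √171,765,589 ≈ 13,105.9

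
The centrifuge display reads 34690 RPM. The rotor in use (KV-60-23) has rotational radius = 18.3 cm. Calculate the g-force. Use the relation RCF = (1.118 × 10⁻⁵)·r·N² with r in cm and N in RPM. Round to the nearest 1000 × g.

≈ 246000 x g

RCF = 1.118 × 10⁻⁵ × 18.3 × (34690)² = 1.118 × 10⁻⁵ × 18.3 × 1,203,396,100 ≈ 246,207.6 × g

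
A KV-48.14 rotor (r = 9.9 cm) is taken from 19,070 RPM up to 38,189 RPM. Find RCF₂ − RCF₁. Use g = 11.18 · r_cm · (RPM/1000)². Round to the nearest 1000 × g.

≈ 121000 g

RCF₁ = 11.18 × 9.9 × (19.07)² = 11.18 × 9.9 × 363.6649 ≈ 40,251.2 × g
RCF₂ = 11.18 × 9.9 × (38.189)² = 11.18 × 9.9 × 1,458.399721 ≈ 161,418.6 × g
Increase = 161,418.6 − 40,251.2 = 121,167.4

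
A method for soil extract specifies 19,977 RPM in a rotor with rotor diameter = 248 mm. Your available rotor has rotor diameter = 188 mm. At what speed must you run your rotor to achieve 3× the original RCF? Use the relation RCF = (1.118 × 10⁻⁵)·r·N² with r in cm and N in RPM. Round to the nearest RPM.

≈ 39741 RPM

Original rotor: r = 248 mm / 2 = 124 mm = 12.4 cm
RCF_original = 1.118 × 10⁻⁵ × 12.4 × (19977)² = 1.118 × 10⁻⁵ × 12.4 × 399,080,529 ≈ 55,325.3 × g
Target RCF = 3 × 55,325.3 ≈ 165,975.9 × g
Your rotor: r = 188 mm / 2 = 94 mm = 9.4 cm
165,975.9 = 1.118 × 10⁻⁵ × 9.4 × N²
N² = 165,975.9 / (10.5092 × 10⁻⁵) = 1,579,339,055
N ≈ √1,579,339,055 ≈ 39,740.9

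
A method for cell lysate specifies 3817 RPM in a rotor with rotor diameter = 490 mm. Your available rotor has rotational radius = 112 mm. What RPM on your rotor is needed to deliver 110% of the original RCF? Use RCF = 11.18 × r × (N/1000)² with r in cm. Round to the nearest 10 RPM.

≈ 5920 RPM

Original rotor: r = 490 mm / 2 = 245 mm = 24.5 cm
RCF_original = 11.18 × 24.5 × (3.817)² = 11.18 × 24.5 × 14.569489 ≈ 3,990.7 × g
Target RCF = 1.1 × 3,990.7 ≈ 4,389.8 × g
Your rotor: r = 112 mm = 11.2 cm
4,389.8 = 11.18 × 11.2 × (N/1000)²
(N/1000)² = 4,389.8 / 125.216 = 35.05782
N = 1000 × √35.05782 ≈ 5,921.0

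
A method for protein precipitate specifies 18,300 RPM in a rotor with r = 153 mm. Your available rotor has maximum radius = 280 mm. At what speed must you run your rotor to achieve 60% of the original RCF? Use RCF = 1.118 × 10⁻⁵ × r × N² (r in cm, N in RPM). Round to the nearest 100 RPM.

Original rotor: r = 153 mm = 15.3 cm
RCF_original = 1.118 × 10⁻⁵ × 15.3 × (18300)² = 1.118 × 10⁻⁵ × 15.3 × 334,890,000 ≈ 57,284.3 × g
Target RCF = 0.6 × 57,284.3 ≈ 34,370.6 × g
Your rotor: r = 280 mm = 28.0 cm
34,370.6 = 1.118 × 10⁻⁵ × 28 × N²
N² = 34,370.6 / (31.304 × 10⁻⁵) = 109,796,192
N ≈ √109,796,192 ≈ 10,478.4

≈ 10500 RPM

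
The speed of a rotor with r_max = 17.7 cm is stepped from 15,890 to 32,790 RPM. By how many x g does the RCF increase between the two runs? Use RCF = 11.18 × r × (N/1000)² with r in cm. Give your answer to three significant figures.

≈ 163000 x g

RCF₁ = 11.18 × 17.7 × (15.89)² = 11.18 × 17.7 × 252.4921 ≈ 49,964.7 × g
RCF₂ = 11.18 × 17.7 × (32.79)² = 11.18 × 17.7 × 1,075.1841 ≈ 212,763.9 × g
Increase = 212,763.9 − 49,964.7 = 162,799.2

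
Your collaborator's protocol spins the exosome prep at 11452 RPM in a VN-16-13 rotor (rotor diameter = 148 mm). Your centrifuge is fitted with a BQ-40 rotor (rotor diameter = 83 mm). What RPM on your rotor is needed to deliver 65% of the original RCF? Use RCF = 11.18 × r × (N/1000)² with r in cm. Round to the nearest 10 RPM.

≈ 12330 RPM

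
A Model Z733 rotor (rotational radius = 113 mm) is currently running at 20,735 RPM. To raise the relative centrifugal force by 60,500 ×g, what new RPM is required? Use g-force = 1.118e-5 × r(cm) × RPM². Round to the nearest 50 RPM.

30150 RPM

r = 113 mm = 11.3 cm
Current RCF = 1.118 × 10⁻⁵ × 11.3 × (20735)² = 1.118 × 10⁻⁵ × 11.3 × 429,940,225 ≈ 54,316.1 × g
Target RCF = 54,316.1 + 60,500 = 114,816.1 × g
N² = 114,816.1 / (12.6334 × 10⁻⁵) = 908,829,769
N ≈ √908,829,769 ≈ 30,146.8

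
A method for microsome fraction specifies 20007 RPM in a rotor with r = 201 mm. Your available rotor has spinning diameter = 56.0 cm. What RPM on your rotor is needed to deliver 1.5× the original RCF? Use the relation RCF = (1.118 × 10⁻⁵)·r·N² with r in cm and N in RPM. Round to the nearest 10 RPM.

20760 RPM

Original rotor: r = 201 mm = 20.1 cm
RCF_original = 1.118 × 10⁻⁵ × 20.1 × (20007)² = 1.118 × 10⁻⁵ × 20.1 × 400,280,049 ≈ 89,950.1 × g
Target RCF = 1.5 × 89,950.1 ≈ 134,925.2 × g
Your rotor: r = 56.0 / 2 = 28 cm
134,925.2 = 1.118 × 10⁻⁵ × 28 × N²
N² = 134,925.2 / (31.304 × 10⁻⁵) = 431,015,845
N ≈ √431,015,845 ≈ 20,760.9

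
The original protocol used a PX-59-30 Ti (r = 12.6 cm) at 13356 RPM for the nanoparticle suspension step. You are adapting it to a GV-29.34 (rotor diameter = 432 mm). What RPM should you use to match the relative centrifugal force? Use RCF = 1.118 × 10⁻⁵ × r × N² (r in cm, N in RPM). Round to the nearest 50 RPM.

RCF = 1.118 × 10⁻⁵ × r × N²
RCF_original = 1.118 × 10⁻⁵ × 12.6 × (13356)² = 1.118 × 10⁻⁵ × 12.6 × 178,382,736 ≈ 25,128.4 × g
Your rotor: r = 432 mm / 2 = 216 mm = 21.6 cm
25,128.4 = 1.118 × 10⁻⁵ × 21.6 × N²
N² = 25,128.4 / (24.1488 × 10⁻⁵) = 104,056,516
N ≈ √104,056,516 ≈ 10,200.8

≈ 10200 RPM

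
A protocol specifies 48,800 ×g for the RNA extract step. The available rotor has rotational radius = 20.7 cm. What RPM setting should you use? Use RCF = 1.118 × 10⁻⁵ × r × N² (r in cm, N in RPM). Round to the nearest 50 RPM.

48,800 = 1.118 × 10⁻⁵ × 20.7 × N²
N² = 48,800 / (23.1426 × 10⁻⁵) = 210,866,540
N ≈ √210,866,540 ≈ 14,521.2

N ≈ 14500 RPM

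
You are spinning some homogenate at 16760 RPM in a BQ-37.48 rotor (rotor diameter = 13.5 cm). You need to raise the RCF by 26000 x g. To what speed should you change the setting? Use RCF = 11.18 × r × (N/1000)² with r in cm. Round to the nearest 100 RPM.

25000 RPM

r = 13.5 / 2 = 6.75 cm
Current RCF = 11.18 × 6.75 × (16.76)² = 11.18 × 6.75 × 280.8976 ≈ 21,197.9 × g
Target RCF = 21,197.9 + 26,000 = 47,197.9 × g
(N/1000)² = 47,197.9 / 75.465 = 625.4277
N = 1000 × √625.4277 ≈ 25,008.6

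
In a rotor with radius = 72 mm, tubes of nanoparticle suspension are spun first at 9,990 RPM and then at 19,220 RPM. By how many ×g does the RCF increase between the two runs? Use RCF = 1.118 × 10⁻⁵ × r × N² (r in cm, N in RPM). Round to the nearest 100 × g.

≈ 21700 ×g

r = 72 mm = 7.2 cm
RCF₁ = 1.118 × 10⁻⁵ × 7.2 × (9990)² = 1.118 × 10⁻⁵ × 7.2 × 99,800,100 ≈ 8,033.5 × g
RCF₂ = 1.118 × 10⁻⁵ × 7.2 × (19220)² = 1.118 × 10⁻⁵ × 7.2 × 369,408,400 ≈ 29,735.9 × g
Increase = 29,735.9 − 8,033.5 = 21,702.4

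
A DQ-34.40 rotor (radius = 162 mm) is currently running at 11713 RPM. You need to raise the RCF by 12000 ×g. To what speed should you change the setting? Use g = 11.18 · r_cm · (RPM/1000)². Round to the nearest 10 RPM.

r = 162 mm = 16.2 cm
Current RCF = 11.18 × 16.2 × (11.713)² = 11.18 × 16.2 × 137.194369 ≈ 24,848.1 × g
Target RCF = 24,848.1 + 12,000 = 36,848.1 × g
(N/1000)² = 36,848.1 / 181.116 = 203.4503
N = 1000 × √203.4503 ≈ 14,263.6

≈ 14260 RPM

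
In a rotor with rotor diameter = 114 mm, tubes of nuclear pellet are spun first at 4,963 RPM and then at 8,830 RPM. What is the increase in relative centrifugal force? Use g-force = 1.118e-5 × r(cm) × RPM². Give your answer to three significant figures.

≈ 3400 g

r = 114 mm / 2 = 57 mm = 5.7 cm
RCF₁ = 1.118 × 10⁻⁵ × 5.7 × (4963)² = 1.118 × 10⁻⁵ × 5.7 × 24,631,369 ≈ 1,569.7 × g
RCF₂ = 1.118 × 10⁻⁵ × 5.7 × (8830)² = 1.118 × 10⁻⁵ × 5.7 × 77,968,900 ≈ 4,968.6 × g
Increase = 4,968.6 − 1,569.7 = 3,398.9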